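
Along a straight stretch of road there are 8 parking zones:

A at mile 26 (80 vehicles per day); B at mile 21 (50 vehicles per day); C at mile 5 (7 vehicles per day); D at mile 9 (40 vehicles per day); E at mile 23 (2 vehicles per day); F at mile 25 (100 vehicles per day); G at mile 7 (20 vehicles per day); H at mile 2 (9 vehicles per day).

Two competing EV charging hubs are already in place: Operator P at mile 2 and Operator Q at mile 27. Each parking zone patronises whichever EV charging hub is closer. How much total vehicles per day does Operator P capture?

The indifferent point is the midpoint (2+27)/2 = 14.5; parking zones left of it (closer to Operator P at 2) go to Operator P, those right go to Operator Q.
  H at 2 (w=9) → Operator P
  C at 5 (w=7) → Operator P
  G at 7 (w=20) → Operator P
  D at 9 (w=40) → Operator P
  B at 21 (w=50) → Operator Q
  E at 23 (w=2) → Operator Q
  F at 25 (w=100) → Operator Q
  A at 26 (w=80) → Operator Q
Operator P captures 76; Operator Q captures 232.

76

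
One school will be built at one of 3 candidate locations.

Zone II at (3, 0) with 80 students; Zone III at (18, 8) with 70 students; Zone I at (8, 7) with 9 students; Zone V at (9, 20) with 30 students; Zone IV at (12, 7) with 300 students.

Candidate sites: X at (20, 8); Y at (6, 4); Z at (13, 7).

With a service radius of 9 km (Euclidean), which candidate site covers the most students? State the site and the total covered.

Y, covering 389

Coverage radius r = 9 km; a point is covered iff (Δx)²+(Δy)² ≤ 9² = 81.
  X (20, 8): covers {Zone III, Zone IV} → 370
  Y (6, 4): covers {Zone II, Zone I, Zone IV} → 389
  Z (13, 7): covers {Zone III, Zone I, Zone IV} → 379
Maximum coverage at Y: 389 students.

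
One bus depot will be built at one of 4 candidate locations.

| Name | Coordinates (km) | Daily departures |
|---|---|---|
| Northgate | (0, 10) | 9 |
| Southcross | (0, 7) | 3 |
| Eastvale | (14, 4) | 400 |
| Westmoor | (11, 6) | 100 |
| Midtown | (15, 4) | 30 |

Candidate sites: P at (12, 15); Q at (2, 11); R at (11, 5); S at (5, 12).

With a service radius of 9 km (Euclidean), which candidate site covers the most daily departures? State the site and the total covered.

Coverage radius r = 9 km; a point is covered iff (Δx)²+(Δy)² ≤ 9² = 81.
  P (12, 15): covers {none} → 0
  Q (2, 11): covers {Northgate, Southcross} → 12
  R (11, 5): covers {Eastvale, Westmoor, Midtown} → 530
  S (5, 12): covers {Northgate, Southcross, Westmoor} → 112
Maximum coverage at R: 530 daily departures.

R, covering 530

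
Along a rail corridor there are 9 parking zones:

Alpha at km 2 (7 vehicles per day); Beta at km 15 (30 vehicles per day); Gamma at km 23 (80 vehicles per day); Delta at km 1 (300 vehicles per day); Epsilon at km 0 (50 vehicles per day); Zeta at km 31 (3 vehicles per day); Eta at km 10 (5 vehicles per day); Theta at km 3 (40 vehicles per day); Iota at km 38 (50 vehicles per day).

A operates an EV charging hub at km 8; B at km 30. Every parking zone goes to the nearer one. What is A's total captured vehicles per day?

432

The indifferent point is the midpoint (8+30)/2 = 19; parking zones left of it (closer to A at 8) go to A, those right go to B.
  Epsilon at 0 (w=50) → A
  Delta at 1 (w=300) → A
  Alpha at 2 (w=7) → A
  Theta at 3 (w=40) → A
  Eta at 10 (w=5) → A
  Beta at 15 (w=30) → A
  Gamma at 23 (w=80) → B
  Zeta at 31 (w=3) → B
  Iota at 38 (w=50) → B
A captures 432; B captures 133.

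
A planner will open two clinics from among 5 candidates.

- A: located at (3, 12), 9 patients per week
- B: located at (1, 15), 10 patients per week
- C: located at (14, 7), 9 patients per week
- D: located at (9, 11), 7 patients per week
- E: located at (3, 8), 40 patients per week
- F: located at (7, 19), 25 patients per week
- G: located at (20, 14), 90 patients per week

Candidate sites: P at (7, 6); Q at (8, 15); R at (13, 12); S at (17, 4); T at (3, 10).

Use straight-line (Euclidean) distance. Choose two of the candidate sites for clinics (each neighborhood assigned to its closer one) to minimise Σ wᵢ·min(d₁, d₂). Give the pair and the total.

Evaluate every pair (each demand assigned to the nearer of the two):
  {R, T}: total = 1112.3
  {Q, R}: total = 1299.6
  {P, R}: total = 1312.4
  {S, T}: total = 1418.5
  {Q, T}: total = 1457.5
  {Q, S}: total = 1576.3
  {P, Q}: total = 1580.7
  {R, S}: total = 1597.3
  {P, S}: total = 1692.5
  {P, T}: total = 1873.2
Best pair: {R, T} with total 1112.3.

{R, T}, total 1112.3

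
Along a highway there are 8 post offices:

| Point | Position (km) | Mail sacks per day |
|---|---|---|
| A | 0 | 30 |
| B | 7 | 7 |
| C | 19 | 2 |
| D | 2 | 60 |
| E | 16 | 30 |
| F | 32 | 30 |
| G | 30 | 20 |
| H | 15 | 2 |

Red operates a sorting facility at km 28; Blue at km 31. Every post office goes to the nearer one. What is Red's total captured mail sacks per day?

The indifferent point is the midpoint (28+31)/2 = 29.5; post offices left of it (closer to Red at 28) go to Red, those right go to Blue.
  A at 0 (w=30) → Red
  D at 2 (w=60) → Red
  B at 7 (w=7) → Red
  H at 15 (w=2) → Red
  E at 16 (w=30) → Red
  C at 19 (w=2) → Red
  G at 30 (w=20) → Blue
  F at 32 (w=30) → Blue
Red captures 131; Blue captures 50.

131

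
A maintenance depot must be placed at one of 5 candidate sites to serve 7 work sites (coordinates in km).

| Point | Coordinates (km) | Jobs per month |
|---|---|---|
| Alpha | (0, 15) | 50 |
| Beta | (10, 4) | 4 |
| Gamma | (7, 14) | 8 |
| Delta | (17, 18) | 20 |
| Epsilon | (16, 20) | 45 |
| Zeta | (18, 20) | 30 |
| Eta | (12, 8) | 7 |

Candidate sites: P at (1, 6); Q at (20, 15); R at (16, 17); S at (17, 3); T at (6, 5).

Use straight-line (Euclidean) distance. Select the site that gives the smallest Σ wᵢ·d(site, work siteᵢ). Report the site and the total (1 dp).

R, total 1279.8 km

Total weighted distance at each candidate:
  P (1, 6): total = 2631.9
  Q (20, 15): total = 1772.7
  R (16, 17): total = 1279.8
  S (17, 3): total = 2814.3
  T (6, 5): total = 2447.1
Minimum is at R with total 1279.8 km.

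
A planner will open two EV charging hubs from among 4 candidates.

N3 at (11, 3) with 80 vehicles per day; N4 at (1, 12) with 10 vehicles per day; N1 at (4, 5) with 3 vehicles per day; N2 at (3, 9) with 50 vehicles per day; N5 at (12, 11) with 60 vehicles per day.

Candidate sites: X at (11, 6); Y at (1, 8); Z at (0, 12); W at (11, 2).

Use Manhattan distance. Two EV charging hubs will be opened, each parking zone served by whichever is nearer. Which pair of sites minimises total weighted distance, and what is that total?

{X, Y}, total 808

Evaluate every pair (each demand assigned to the nearer of the two):
  {X, Y}: total = 808
  {Y, W}: total = 888
  {X, Z}: total = 934
  {Z, W}: total = 1020
  {X, W}: total = 1174
  {Y, Z}: total = 2158
Best pair: {X, Y} with total 808.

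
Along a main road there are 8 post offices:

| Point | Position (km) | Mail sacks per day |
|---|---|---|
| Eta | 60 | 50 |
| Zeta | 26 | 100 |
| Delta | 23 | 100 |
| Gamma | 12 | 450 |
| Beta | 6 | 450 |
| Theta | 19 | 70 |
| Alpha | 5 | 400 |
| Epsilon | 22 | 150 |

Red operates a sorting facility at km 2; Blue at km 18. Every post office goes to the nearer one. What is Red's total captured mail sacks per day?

850

The indifferent point is the midpoint (2+18)/2 = 10; post offices left of it (closer to Red at 2) go to Red, those right go to Blue.
  Alpha at 5 (w=400) → Red
  Beta at 6 (w=450) → Red
  Gamma at 12 (w=450) → Blue
  Theta at 19 (w=70) → Blue
  Epsilon at 22 (w=150) → Blue
  Delta at 23 (w=100) → Blue
  Zeta at 26 (w=100) → Blue
  Eta at 60 (w=50) → Blue
Red captures 850; Blue captures 920.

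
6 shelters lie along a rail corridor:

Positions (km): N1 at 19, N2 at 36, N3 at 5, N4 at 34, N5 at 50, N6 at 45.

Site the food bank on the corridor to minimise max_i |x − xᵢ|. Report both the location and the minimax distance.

location 27.5, max distance 22.5

The 1-center on a line is the midpoint of the two extreme points: leftmost at 5, rightmost at 50.
Optimal location = (5 + 50)/2 = 27.5; maximum distance = (50 − 5)/2 = 22.5.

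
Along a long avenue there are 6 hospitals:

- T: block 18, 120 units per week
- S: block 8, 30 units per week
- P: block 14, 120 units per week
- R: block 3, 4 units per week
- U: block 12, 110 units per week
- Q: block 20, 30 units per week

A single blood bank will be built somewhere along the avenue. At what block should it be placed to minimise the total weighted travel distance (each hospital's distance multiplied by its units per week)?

x = 14

For a sum of weighted absolute distances on a line, the optimum is the weighted median (not the mean). Total weight W = 414; half-weight = 207.
Sort by position and accumulate weight:
  block 3 (R, w=4) → cum 4
  block 8 (S, w=30) → cum 34
  block 12 (U, w=110) → cum 144
  block 14 (P, w=120) → cum 264  ≥ 207 → median here
  block 18 (T, w=120) → cum 384
  block 20 (Q, w=30) → cum 414
Optimal location: block 14.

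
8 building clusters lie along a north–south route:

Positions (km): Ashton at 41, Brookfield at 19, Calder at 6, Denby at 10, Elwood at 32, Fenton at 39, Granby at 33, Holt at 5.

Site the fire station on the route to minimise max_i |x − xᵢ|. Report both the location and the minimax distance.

The 1-center on a line is the midpoint of the two extreme points: leftmost at 5, rightmost at 41.
Optimal location = (5 + 41)/2 = 23; maximum distance = (41 − 5)/2 = 18.

location 23, max distance 18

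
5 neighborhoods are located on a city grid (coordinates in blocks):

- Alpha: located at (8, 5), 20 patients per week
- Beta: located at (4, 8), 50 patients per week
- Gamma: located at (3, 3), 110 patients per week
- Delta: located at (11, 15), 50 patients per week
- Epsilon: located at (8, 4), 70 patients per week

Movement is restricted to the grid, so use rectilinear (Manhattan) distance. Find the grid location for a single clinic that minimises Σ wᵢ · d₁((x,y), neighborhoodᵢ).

Manhattan distance separates: Σwᵢ(|x−xᵢ|+|y−yᵢ|) = Σwᵢ|x−xᵢ| + Σwᵢ|y−yᵢ|, so x and y are optimised independently as 1-D weighted medians.
Total weight W = 300; half = 150.
x-coordinate, sorted with cumulative weight:
  x=3 (Gamma, w=110) cum 110
  x=4 (Beta, w=50) cum 160  ← median
  x=8 (Alpha, w=20) cum 180
  x=8 (Epsilon, w=70) cum 250
  x=11 (Delta, w=50) cum 300
⇒ x* = 4
y-coordinate, sorted with cumulative weight:
  y=3 (Gamma, w=110) cum 110
  y=4 (Epsilon, w=70) cum 180  ← median
  y=5 (Alpha, w=20) cum 200
  y=8 (Beta, w=50) cum 250
  y=15 (Delta, w=50) cum 300
⇒ y* = 4

(4, 4)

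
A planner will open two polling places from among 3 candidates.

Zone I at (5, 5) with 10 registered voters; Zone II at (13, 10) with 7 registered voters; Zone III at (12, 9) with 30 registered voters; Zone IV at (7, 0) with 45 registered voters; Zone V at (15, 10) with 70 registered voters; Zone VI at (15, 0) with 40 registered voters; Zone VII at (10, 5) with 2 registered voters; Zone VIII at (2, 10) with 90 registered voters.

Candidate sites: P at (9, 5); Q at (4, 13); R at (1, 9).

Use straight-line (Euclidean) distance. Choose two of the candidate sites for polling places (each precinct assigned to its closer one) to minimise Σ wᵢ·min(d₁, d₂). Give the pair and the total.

Evaluate every pair (each demand assigned to the nearer of the two):
  {P, R}: total = 1465.6
  {P, Q}: total = 1662.8
  {Q, R}: total = 2488.9
Best pair: {P, R} with total 1465.6.

{P, R}, total 1465.6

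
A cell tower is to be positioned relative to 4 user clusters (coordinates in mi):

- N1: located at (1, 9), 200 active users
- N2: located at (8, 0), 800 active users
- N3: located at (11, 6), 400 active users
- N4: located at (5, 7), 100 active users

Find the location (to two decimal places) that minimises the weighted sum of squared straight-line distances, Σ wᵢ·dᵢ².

(7.67, 3.27)

The minimiser of Σwᵢ‖p−pᵢ‖² is the weighted centroid p* = (Σwᵢpᵢ)/(Σwᵢ).
Σwᵢ = 1500.
Σwᵢxᵢ = 200·1 + 800·8 + 400·11 + 100·5 = 11500.
Σwᵢyᵢ = 200·9 + 800·0 + 400·6 + 100·7 = 4900.
x* = 11500/1500 = 7.67, y* = 4900/1500 = 3.27.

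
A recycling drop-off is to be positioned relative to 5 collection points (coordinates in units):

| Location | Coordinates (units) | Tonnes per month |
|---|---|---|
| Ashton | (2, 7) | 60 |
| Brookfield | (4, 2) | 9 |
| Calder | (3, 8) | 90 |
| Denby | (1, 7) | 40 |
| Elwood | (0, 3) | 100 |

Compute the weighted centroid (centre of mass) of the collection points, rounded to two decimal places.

The minimiser of Σwᵢ‖p−pᵢ‖² is the weighted centroid p* = (Σwᵢpᵢ)/(Σwᵢ).
Σwᵢ = 299.
Σwᵢxᵢ = 60·2 + 9·4 + 90·3 + 40·1 + 100·0 = 466.
Σwᵢyᵢ = 60·7 + 9·2 + 90·8 + 40·7 + 100·3 = 1738.
x* = 466/299 = 1.56, y* = 1738/299 = 5.81.

(1.56, 5.81)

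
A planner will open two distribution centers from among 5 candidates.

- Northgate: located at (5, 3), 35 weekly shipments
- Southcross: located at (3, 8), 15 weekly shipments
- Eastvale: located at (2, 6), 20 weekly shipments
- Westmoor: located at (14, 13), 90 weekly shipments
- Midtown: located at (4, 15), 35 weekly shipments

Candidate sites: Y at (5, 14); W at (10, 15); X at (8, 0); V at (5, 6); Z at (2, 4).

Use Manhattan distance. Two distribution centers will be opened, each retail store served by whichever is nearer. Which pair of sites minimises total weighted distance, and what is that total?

{W, V}, total 975

Evaluate every pair (each demand assigned to the nearer of the two):
  {W, V}: total = 975
  {W, Z}: total = 1005
  {Y, V}: total = 1195
  {Y, Z}: total = 1225
  {Y, W}: total = 1335
  {W, X}: total = 1395
  {Y, X}: total = 1520
  {V, Z}: total = 1995
  {X, V}: total = 2015
  {X, Z}: total = 2420
Best pair: {W, V} with total 975.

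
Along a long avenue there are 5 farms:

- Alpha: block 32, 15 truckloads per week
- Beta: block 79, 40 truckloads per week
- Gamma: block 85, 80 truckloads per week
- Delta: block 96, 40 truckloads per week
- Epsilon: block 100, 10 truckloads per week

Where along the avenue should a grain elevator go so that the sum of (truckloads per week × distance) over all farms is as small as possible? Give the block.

For a sum of weighted absolute distances on a line, the optimum is the weighted median (not the mean). Total weight W = 185; half-weight = 92.5.
Sort by position and accumulate weight:
  block 32 (Alpha, w=15) → cum 15
  block 79 (Beta, w=40) → cum 55
  block 85 (Gamma, w=80) → cum 135  ≥ 92.5 → median here
  block 96 (Delta, w=40) → cum 175
  block 100 (Epsilon, w=10) → cum 185
Optimal location: block 85.

x = 85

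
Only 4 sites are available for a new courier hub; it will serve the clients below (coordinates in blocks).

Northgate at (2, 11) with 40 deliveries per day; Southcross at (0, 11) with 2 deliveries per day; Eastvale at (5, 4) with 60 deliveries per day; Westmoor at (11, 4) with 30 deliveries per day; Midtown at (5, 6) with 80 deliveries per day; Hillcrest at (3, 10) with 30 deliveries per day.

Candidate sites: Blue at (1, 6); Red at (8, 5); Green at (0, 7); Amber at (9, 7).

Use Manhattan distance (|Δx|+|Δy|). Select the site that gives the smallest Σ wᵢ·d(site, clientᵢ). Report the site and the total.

Blue, total 1472 blocks

Total weighted distance at each candidate:
  Blue (1, 6): total = 1472
  Red (8, 5): total = 1488
  Green (0, 7): total = 1808
  Amber (9, 7): total = 1706
Minimum is at Blue with total 1472 blocks.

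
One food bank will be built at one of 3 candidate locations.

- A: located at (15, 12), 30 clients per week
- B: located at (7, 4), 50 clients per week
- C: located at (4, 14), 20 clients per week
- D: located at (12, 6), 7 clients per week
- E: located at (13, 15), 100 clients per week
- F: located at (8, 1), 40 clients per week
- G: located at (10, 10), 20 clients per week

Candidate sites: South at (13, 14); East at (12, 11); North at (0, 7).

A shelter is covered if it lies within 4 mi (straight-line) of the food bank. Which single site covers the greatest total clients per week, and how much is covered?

South, covering 130

Coverage radius r = 4 mi; a point is covered iff (Δx)²+(Δy)² ≤ 4² = 16.
  South (13, 14): covers {A, E} → 130
  East (12, 11): covers {A, G} → 50
  North (0, 7): covers {none} → 0
Maximum coverage at South: 130 clients per week.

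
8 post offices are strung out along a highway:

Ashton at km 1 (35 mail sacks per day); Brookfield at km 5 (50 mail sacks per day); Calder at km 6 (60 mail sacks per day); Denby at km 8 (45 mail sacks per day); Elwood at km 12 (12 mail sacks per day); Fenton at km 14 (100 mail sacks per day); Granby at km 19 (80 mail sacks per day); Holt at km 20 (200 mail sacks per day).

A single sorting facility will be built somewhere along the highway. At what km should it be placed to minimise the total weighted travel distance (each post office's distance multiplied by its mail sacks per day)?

For a sum of weighted absolute distances on a line, the optimum is the weighted median (not the mean). Total weight W = 582; half-weight = 291.
Sort by position and accumulate weight:
  km 1 (Ashton, w=35) → cum 35
  km 5 (Brookfield, w=50) → cum 85
  km 6 (Calder, w=60) → cum 145
  km 8 (Denby, w=45) → cum 190
  km 12 (Elwood, w=12) → cum 202
  km 14 (Fenton, w=100) → cum 302  ≥ 291 → median here
  km 19 (Granby, w=80) → cum 382
  km 20 (Holt, w=200) → cum 582
Optimal location: km 14.

x = 14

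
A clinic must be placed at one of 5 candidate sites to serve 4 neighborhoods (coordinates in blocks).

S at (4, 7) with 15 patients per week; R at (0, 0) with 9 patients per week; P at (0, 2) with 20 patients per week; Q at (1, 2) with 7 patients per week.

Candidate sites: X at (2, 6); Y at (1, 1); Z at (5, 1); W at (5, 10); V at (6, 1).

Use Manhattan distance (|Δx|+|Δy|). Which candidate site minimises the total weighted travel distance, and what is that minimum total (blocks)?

Total weighted distance at each candidate:
  X (2, 6): total = 272
  Y (1, 1): total = 200
  Z (5, 1): total = 314
  W (5, 10): total = 539
  V (6, 1): total = 365
Minimum is at Y with total 200 blocks.

Y, total 200 blocks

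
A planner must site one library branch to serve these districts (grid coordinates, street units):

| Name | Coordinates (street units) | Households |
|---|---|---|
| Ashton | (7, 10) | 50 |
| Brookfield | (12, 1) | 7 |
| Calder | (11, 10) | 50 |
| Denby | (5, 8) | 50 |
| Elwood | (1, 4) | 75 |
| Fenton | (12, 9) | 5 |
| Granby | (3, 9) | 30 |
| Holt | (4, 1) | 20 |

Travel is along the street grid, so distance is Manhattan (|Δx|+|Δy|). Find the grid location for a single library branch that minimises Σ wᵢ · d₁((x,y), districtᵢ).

(5, 8)

Manhattan distance separates: Σwᵢ(|x−xᵢ|+|y−yᵢ|) = Σwᵢ|x−xᵢ| + Σwᵢ|y−yᵢ|, so x and y are optimised independently as 1-D weighted medians.
Total weight W = 287; half = 143.5.
x-coordinate, sorted with cumulative weight:
  x=1 (Elwood, w=75) cum 75
  x=3 (Granby, w=30) cum 105
  x=4 (Holt, w=20) cum 125
  x=5 (Denby, w=50) cum 175  ← median
  x=7 (Ashton, w=50) cum 225
  x=11 (Calder, w=50) cum 275
  x=12 (Brookfield, w=7) cum 282
  x=12 (Fenton, w=5) cum 287
⇒ x* = 5
y-coordinate, sorted with cumulative weight:
  y=1 (Brookfield, w=7) cum 7
  y=1 (Holt, w=20) cum 27
  y=4 (Elwood, w=75) cum 102
  y=8 (Denby, w=50) cum 152  ← median
  y=9 (Fenton, w=5) cum 157
  y=9 (Granby, w=30) cum 187
  y=10 (Ashton, w=50) cum 237
  y=10 (Calder, w=50) cum 287
⇒ y* = 8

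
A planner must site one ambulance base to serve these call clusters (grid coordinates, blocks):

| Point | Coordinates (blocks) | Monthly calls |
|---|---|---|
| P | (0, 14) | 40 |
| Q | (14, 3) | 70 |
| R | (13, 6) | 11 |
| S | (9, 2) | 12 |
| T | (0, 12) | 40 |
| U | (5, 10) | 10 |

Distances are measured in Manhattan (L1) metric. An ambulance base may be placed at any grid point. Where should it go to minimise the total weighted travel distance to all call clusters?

(9, 6)

Manhattan distance separates: Σwᵢ(|x−xᵢ|+|y−yᵢ|) = Σwᵢ|x−xᵢ| + Σwᵢ|y−yᵢ|, so x and y are optimised independently as 1-D weighted medians.
Total weight W = 183; half = 91.5.
x-coordinate, sorted with cumulative weight:
  x=0 (P, w=40) cum 40
  x=0 (T, w=40) cum 80
  x=5 (U, w=10) cum 90
  x=9 (S, w=12) cum 102  ← median
  x=13 (R, w=11) cum 113
  x=14 (Q, w=70) cum 183
⇒ x* = 9
y-coordinate, sorted with cumulative weight:
  y=2 (S, w=12) cum 12
  y=3 (Q, w=70) cum 82
  y=6 (R, w=11) cum 93  ← median
  y=10 (U, w=10) cum 103
  y=12 (T, w=40) cum 143
  y=14 (P, w=40) cum 183
⇒ y* = 6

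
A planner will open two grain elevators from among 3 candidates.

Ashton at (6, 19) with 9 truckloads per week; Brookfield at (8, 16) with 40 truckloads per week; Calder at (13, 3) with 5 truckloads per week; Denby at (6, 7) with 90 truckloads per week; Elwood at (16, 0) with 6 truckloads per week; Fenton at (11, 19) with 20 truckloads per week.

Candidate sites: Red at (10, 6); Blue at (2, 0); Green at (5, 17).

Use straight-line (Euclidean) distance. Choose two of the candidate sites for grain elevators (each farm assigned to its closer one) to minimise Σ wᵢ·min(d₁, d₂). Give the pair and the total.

Evaluate every pair (each demand assigned to the nearer of the two):
  {Red, Green}: total = 716.3
  {Blue, Green}: total = 1139.7
  {Red, Blue}: total = 1234.3
Best pair: {Red, Green} with total 716.3.

{Red, Green}, total 716.3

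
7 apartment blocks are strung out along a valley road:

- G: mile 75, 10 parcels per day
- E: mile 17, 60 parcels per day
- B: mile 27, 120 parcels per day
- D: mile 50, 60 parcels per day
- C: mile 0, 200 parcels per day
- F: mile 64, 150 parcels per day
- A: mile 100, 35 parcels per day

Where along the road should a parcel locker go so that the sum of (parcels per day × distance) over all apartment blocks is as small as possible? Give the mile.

x = 27

For a sum of weighted absolute distances on a line, the optimum is the weighted median (not the mean). Total weight W = 635; half-weight = 317.5.
Sort by position and accumulate weight:
  mile 0 (C, w=200) → cum 200
  mile 17 (E, w=60) → cum 260
  mile 27 (B, w=120) → cum 380  ≥ 317.5 → median here
  mile 50 (D, w=60) → cum 440
  mile 64 (F, w=150) → cum 590
  mile 75 (G, w=10) → cum 600
  mile 100 (A, w=35) → cum 635
Optimal location: mile 27.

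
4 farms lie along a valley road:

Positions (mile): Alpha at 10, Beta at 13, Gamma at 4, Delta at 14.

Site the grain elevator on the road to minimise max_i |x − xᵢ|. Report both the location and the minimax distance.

The 1-center on a line is the midpoint of the two extreme points: leftmost at 4, rightmost at 14.
Optimal location = (4 + 14)/2 = 9; maximum distance = (14 − 4)/2 = 5.

location 9, max distance 5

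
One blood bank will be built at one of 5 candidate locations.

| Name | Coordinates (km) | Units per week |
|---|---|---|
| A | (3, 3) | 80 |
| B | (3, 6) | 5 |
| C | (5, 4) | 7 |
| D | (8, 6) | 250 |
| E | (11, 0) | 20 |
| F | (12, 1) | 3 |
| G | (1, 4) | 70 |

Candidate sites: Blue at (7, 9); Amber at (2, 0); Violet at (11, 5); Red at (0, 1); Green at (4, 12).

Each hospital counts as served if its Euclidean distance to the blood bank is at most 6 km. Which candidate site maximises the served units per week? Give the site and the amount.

Coverage radius r = 6 km; a point is covered iff (Δx)²+(Δy)² ≤ 6² = 36.
  Blue (7, 9): covers {B, C, D} → 262
  Amber (2, 0): covers {A, C, G} → 157
  Violet (11, 5): covers {D, E, F} → 273
  Red (0, 1): covers {A, B, C, G} → 162
  Green (4, 12): covers {none} → 0
Maximum coverage at Violet: 273 units per week.

Violet, covering 273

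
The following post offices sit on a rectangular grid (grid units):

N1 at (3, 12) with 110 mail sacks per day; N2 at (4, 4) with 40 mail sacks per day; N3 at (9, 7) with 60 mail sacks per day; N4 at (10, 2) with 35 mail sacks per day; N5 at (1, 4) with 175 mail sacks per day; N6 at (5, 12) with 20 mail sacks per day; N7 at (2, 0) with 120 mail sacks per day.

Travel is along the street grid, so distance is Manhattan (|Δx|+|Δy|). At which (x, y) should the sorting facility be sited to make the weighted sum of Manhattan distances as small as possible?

(2, 4)

Manhattan distance separates: Σwᵢ(|x−xᵢ|+|y−yᵢ|) = Σwᵢ|x−xᵢ| + Σwᵢ|y−yᵢ|, so x and y are optimised independently as 1-D weighted medians.
Total weight W = 560; half = 280.
x-coordinate, sorted with cumulative weight:
  x=1 (N5, w=175) cum 175
  x=2 (N7, w=120) cum 295  ← median
  x=3 (N1, w=110) cum 405
  x=4 (N2, w=40) cum 445
  x=5 (N6, w=20) cum 465
  x=9 (N3, w=60) cum 525
  x=10 (N4, w=35) cum 560
⇒ x* = 2
y-coordinate, sorted with cumulative weight:
  y=0 (N7, w=120) cum 120
  y=2 (N4, w=35) cum 155
  y=4 (N2, w=40) cum 195
  y=4 (N5, w=175) cum 370  ← median
  y=7 (N3, w=60) cum 430
  y=12 (N1, w=110) cum 540
  y=12 (N6, w=20) cum 560
⇒ y* = 4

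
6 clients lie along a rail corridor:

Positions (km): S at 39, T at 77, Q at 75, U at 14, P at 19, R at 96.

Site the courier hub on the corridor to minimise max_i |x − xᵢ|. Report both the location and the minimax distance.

The 1-center on a line is the midpoint of the two extreme points: leftmost at 14, rightmost at 96.
Optimal location = (14 + 96)/2 = 55; maximum distance = (96 − 14)/2 = 41.

location 55, max distance 41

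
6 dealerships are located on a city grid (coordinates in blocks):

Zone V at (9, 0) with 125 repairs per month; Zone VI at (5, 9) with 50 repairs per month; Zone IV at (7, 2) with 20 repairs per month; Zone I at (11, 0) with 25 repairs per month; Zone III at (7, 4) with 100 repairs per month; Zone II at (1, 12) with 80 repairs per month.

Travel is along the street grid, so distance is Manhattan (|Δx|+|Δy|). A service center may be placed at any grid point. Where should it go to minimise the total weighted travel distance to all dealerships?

Manhattan distance separates: Σwᵢ(|x−xᵢ|+|y−yᵢ|) = Σwᵢ|x−xᵢ| + Σwᵢ|y−yᵢ|, so x and y are optimised independently as 1-D weighted medians.
Total weight W = 400; half = 200.
x-coordinate, sorted with cumulative weight:
  x=1 (Zone II, w=80) cum 80
  x=5 (Zone VI, w=50) cum 130
  x=7 (Zone IV, w=20) cum 150
  x=7 (Zone III, w=100) cum 250  ← median
  x=9 (Zone V, w=125) cum 375
  x=11 (Zone I, w=25) cum 400
⇒ x* = 7
y-coordinate, sorted with cumulative weight:
  y=0 (Zone V, w=125) cum 125
  y=0 (Zone I, w=25) cum 150
  y=2 (Zone IV, w=20) cum 170
  y=4 (Zone III, w=100) cum 270  ← median
  y=9 (Zone VI, w=50) cum 320
  y=12 (Zone II, w=80) cum 400
⇒ y* = 4

(7, 4)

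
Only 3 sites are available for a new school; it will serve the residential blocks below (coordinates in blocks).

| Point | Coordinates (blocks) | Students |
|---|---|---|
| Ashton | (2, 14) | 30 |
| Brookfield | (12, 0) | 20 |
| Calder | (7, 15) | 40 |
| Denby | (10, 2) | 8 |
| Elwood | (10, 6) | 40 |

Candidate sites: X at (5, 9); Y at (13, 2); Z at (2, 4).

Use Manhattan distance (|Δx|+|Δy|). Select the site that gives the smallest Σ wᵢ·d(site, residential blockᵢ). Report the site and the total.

X, total 1296 blocks

Total weighted distance at each candidate:
  X (5, 9): total = 1296
  Y (13, 2): total = 1814
  Z (2, 4): total = 1700
Minimum is at X with total 1296 blocks.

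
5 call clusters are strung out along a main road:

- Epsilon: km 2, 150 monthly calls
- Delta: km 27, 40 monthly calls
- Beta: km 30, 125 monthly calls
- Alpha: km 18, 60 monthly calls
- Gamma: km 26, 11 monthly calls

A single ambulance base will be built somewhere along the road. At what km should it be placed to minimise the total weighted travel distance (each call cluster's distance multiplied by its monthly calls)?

x = 18

For a sum of weighted absolute distances on a line, the optimum is the weighted median (not the mean). Total weight W = 386; half-weight = 193.
Sort by position and accumulate weight:
  km 2 (Epsilon, w=150) → cum 150
  km 18 (Alpha, w=60) → cum 210  ≥ 193 → median here
  km 26 (Gamma, w=11) → cum 221
  km 27 (Delta, w=40) → cum 261
  km 30 (Beta, w=125) → cum 386
Optimal location: km 18.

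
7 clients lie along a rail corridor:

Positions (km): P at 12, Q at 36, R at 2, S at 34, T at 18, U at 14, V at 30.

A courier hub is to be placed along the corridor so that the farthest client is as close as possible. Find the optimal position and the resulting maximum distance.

The 1-center on a line is the midpoint of the two extreme points: leftmost at 2, rightmost at 36.
Optimal location = (2 + 36)/2 = 19; maximum distance = (36 − 2)/2 = 17.

location 19, max distance 17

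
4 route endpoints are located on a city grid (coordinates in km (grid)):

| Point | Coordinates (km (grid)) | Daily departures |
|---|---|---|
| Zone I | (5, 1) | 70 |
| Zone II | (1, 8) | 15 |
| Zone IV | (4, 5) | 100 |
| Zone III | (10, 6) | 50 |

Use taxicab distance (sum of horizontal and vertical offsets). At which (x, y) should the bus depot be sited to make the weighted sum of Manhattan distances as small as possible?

(5, 5)

Manhattan distance separates: Σwᵢ(|x−xᵢ|+|y−yᵢ|) = Σwᵢ|x−xᵢ| + Σwᵢ|y−yᵢ|, so x and y are optimised independently as 1-D weighted medians.
Total weight W = 235; half = 117.5.
x-coordinate, sorted with cumulative weight:
  x=1 (Zone II, w=15) cum 15
  x=4 (Zone IV, w=100) cum 115
  x=5 (Zone I, w=70) cum 185  ← median
  x=10 (Zone III, w=50) cum 235
⇒ x* = 5
y-coordinate, sorted with cumulative weight:
  y=1 (Zone I, w=70) cum 70
  y=5 (Zone IV, w=100) cum 170  ← median
  y=6 (Zone III, w=50) cum 220
  y=8 (Zone II, w=15) cum 235
⇒ y* = 5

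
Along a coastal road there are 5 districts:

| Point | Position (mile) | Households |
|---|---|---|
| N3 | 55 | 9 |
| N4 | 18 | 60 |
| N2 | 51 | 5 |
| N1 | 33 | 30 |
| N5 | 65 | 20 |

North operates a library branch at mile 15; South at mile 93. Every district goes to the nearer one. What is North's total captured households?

95

The indifferent point is the midpoint (15+93)/2 = 54; districts left of it (closer to North at 15) go to North, those right go to South.
  N4 at 18 (w=60) → North
  N1 at 33 (w=30) → North
  N2 at 51 (w=5) → North
  N3 at 55 (w=9) → South
  N5 at 65 (w=20) → South
North captures 95; South captures 29.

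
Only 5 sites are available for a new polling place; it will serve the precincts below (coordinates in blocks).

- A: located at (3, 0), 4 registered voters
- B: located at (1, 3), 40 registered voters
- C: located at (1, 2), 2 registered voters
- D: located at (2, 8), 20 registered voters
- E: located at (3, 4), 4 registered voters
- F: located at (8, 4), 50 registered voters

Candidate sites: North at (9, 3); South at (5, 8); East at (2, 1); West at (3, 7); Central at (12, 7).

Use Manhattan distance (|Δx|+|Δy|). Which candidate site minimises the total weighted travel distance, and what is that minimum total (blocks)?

Total weighted distance at each candidate:
  North (9, 3): total = 742
  South (5, 8): total = 854
  East (2, 1): total = 738
  West (3, 7): total = 734
  Central (12, 7): total = 1314
Minimum is at West with total 734 blocks.

West, total 734 blocks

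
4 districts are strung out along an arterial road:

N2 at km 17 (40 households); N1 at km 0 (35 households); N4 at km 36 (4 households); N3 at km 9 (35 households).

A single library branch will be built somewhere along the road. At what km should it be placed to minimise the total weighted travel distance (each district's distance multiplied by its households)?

For a sum of weighted absolute distances on a line, the optimum is the weighted median (not the mean). Total weight W = 114; half-weight = 57.
Sort by position and accumulate weight:
  km 0 (N1, w=35) → cum 35
  km 9 (N3, w=35) → cum 70  ≥ 57 → median here
  km 17 (N2, w=40) → cum 110
  km 36 (N4, w=4) → cum 114
Optimal location: km 9.

x = 9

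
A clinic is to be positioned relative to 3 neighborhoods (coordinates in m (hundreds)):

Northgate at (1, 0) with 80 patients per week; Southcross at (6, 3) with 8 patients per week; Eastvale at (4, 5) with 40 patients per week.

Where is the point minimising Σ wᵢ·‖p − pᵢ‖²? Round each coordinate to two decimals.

(2.25, 1.75)

The minimiser of Σwᵢ‖p−pᵢ‖² is the weighted centroid p* = (Σwᵢpᵢ)/(Σwᵢ).
Σwᵢ = 128.
Σwᵢxᵢ = 80·1 + 8·6 + 40·4 = 288.
Σwᵢyᵢ = 80·0 + 8·3 + 40·5 = 224.
x* = 288/128 = 2.25, y* = 224/128 = 1.75.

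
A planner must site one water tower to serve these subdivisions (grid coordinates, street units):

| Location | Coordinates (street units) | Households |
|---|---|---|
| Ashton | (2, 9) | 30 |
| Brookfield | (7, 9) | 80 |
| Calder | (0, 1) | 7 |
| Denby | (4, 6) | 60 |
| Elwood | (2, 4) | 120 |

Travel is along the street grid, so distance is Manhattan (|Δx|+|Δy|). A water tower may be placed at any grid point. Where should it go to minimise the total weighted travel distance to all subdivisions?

Manhattan distance separates: Σwᵢ(|x−xᵢ|+|y−yᵢ|) = Σwᵢ|x−xᵢ| + Σwᵢ|y−yᵢ|, so x and y are optimised independently as 1-D weighted medians.
Total weight W = 297; half = 148.5.
x-coordinate, sorted with cumulative weight:
  x=0 (Calder, w=7) cum 7
  x=2 (Ashton, w=30) cum 37
  x=2 (Elwood, w=120) cum 157  ← median
  x=4 (Denby, w=60) cum 217
  x=7 (Brookfield, w=80) cum 297
⇒ x* = 2
y-coordinate, sorted with cumulative weight:
  y=1 (Calder, w=7) cum 7
  y=4 (Elwood, w=120) cum 127
  y=6 (Denby, w=60) cum 187  ← median
  y=9 (Ashton, w=30) cum 217
  y=9 (Brookfield, w=80) cum 297
⇒ y* = 6

(2, 6)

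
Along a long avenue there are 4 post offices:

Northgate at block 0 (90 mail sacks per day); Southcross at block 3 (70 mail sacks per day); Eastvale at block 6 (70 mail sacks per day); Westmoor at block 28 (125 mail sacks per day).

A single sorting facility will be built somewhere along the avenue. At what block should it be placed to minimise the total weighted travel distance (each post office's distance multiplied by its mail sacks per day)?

x = 6

For a sum of weighted absolute distances on a line, the optimum is the weighted median (not the mean). Total weight W = 355; half-weight = 177.5.
Sort by position and accumulate weight:
  block 0 (Northgate, w=90) → cum 90
  block 3 (Southcross, w=70) → cum 160
  block 6 (Eastvale, w=70) → cum 230  ≥ 177.5 → median here
  block 28 (Westmoor, w=125) → cum 355
Optimal location: block 6.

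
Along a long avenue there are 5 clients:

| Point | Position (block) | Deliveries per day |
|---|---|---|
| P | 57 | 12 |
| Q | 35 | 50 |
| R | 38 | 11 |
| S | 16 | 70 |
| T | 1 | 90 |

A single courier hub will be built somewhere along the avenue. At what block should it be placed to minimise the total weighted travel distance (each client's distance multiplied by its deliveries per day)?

For a sum of weighted absolute distances on a line, the optimum is the weighted median (not the mean). Total weight W = 233; half-weight = 116.5.
Sort by position and accumulate weight:
  block 1 (T, w=90) → cum 90
  block 16 (S, w=70) → cum 160  ≥ 116.5 → median here
  block 35 (Q, w=50) → cum 210
  block 38 (R, w=11) → cum 221
  block 57 (P, w=12) → cum 233
Optimal location: block 16.

x = 16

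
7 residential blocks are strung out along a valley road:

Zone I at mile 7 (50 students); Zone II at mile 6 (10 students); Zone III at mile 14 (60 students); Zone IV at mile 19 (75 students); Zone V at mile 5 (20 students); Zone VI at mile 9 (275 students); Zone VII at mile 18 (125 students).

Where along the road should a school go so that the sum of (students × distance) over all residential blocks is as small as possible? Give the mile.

For a sum of weighted absolute distances on a line, the optimum is the weighted median (not the mean). Total weight W = 615; half-weight = 307.5.
Sort by position and accumulate weight:
  mile 5 (Zone V, w=20) → cum 20
  mile 6 (Zone II, w=10) → cum 30
  mile 7 (Zone I, w=50) → cum 80
  mile 9 (Zone VI, w=275) → cum 355  ≥ 307.5 → median here
  mile 14 (Zone III, w=60) → cum 415
  mile 18 (Zone VII, w=125) → cum 540
  mile 19 (Zone IV, w=75) → cum 615
Optimal location: mile 9.

x = 9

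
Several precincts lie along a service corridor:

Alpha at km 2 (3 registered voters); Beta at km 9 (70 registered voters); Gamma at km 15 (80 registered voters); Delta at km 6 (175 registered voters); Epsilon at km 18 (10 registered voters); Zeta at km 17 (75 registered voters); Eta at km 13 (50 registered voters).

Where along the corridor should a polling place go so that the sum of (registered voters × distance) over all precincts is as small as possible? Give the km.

For a sum of weighted absolute distances on a line, the optimum is the weighted median (not the mean). Total weight W = 463; half-weight = 231.5.
Sort by position and accumulate weight:
  km 2 (Alpha, w=3) → cum 3
  km 6 (Delta, w=175) → cum 178
  km 9 (Beta, w=70) → cum 248  ≥ 231.5 → median here
  km 13 (Eta, w=50) → cum 298
  km 15 (Gamma, w=80) → cum 378
  km 17 (Zeta, w=75) → cum 453
  km 18 (Epsilon, w=10) → cum 463
Optimal location: km 9.

x = 9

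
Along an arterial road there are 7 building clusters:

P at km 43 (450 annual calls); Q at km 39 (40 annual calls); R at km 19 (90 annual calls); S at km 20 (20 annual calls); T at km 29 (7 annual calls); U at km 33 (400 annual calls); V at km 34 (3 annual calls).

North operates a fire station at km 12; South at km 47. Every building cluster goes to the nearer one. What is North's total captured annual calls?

The indifferent point is the midpoint (12+47)/2 = 29.5; building clusters left of it (closer to North at 12) go to North, those right go to South.
  R at 19 (w=90) → North
  S at 20 (w=20) → North
  T at 29 (w=7) → North
  U at 33 (w=400) → South
  V at 34 (w=3) → South
  Q at 39 (w=40) → South
  P at 43 (w=450) → South
North captures 117; South captures 893.

117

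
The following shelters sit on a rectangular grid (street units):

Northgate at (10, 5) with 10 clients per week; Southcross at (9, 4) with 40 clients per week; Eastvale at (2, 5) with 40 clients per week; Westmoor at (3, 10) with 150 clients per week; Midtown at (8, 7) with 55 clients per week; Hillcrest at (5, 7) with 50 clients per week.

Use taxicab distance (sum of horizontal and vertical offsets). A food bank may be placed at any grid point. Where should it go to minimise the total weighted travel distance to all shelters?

(3, 7)

Manhattan distance separates: Σwᵢ(|x−xᵢ|+|y−yᵢ|) = Σwᵢ|x−xᵢ| + Σwᵢ|y−yᵢ|, so x and y are optimised independently as 1-D weighted medians.
Total weight W = 345; half = 172.5.
x-coordinate, sorted with cumulative weight:
  x=2 (Eastvale, w=40) cum 40
  x=3 (Westmoor, w=150) cum 190  ← median
  x=5 (Hillcrest, w=50) cum 240
  x=8 (Midtown, w=55) cum 295
  x=9 (Southcross, w=40) cum 335
  x=10 (Northgate, w=10) cum 345
⇒ x* = 3
y-coordinate, sorted with cumulative weight:
  y=4 (Southcross, w=40) cum 40
  y=5 (Northgate, w=10) cum 50
  y=5 (Eastvale, w=40) cum 90
  y=7 (Midtown, w=55) cum 145
  y=7 (Hillcrest, w=50) cum 195  ← median
  y=10 (Westmoor, w=150) cum 345
⇒ y* = 7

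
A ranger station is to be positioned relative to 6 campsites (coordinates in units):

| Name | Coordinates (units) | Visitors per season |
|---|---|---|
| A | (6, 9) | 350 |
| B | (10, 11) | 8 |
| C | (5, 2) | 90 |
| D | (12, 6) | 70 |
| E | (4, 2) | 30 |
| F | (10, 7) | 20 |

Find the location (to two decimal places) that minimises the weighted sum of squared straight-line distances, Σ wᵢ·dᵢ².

(6.67, 7.11)

The minimiser of Σwᵢ‖p−pᵢ‖² is the weighted centroid p* = (Σwᵢpᵢ)/(Σwᵢ).
Σwᵢ = 568.
Σwᵢxᵢ = 350·6 + 8·10 + 90·5 + 70·12 + 30·4 + 20·10 = 3790.
Σwᵢyᵢ = 350·9 + 8·11 + 90·2 + 70·6 + 30·2 + 20·7 = 4038.
x* = 3790/568 = 6.67, y* = 4038/568 = 7.11.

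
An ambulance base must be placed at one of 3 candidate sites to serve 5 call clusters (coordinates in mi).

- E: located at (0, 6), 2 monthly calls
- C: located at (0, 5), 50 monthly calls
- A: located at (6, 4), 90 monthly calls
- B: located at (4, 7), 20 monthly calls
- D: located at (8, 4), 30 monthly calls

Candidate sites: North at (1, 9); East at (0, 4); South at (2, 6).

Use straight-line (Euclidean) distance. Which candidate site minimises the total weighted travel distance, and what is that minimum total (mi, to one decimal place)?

South, total 752.8 mi

Total weighted distance at each candidate:
  North (1, 9): total = 1179.1
  East (0, 4): total = 934.0
  South (2, 6): total = 752.8
Minimum is at South with total 752.8 mi.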